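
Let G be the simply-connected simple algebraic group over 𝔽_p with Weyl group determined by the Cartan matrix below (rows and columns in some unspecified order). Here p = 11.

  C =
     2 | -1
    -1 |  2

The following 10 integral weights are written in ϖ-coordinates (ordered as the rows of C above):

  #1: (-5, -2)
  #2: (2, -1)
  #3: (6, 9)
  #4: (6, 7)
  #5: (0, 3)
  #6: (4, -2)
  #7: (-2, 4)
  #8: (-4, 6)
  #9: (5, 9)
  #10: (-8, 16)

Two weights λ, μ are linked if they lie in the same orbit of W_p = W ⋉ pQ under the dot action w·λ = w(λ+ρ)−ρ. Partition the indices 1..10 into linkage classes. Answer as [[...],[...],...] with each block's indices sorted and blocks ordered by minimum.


Cartan matrix: type A_2 (|W|=6); un-permuting the 2 rows.

Ā_11 reps of the 10 weights (A_2, coords as presented):

  1: (1, 4);  2: (3, 0);  3: (1, 4);  4: (3, 4);  5: (1, 4);  6: (4, 1);  7: (1, 4);  8: (3, 4);  9: (1, 5);  10: (1, 4)

5 distinct reps among the 10 weights ⇒ 5 W_11-linkage classes:

[[1, 3, 5, 7, 10], [2], [4, 8], [6], [9]]


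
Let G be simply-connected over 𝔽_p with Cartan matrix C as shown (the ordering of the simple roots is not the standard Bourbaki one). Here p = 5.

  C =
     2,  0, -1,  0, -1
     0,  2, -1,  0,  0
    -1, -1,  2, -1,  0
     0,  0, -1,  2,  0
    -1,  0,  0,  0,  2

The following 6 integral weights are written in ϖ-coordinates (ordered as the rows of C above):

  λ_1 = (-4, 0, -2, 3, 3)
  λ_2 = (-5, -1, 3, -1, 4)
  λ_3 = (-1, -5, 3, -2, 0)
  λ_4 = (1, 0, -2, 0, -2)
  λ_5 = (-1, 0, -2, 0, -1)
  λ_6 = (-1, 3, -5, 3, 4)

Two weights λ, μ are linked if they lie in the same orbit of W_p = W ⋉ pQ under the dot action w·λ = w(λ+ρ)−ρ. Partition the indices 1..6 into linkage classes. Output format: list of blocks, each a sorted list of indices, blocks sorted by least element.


C ↔ D_5 under row/col permutation; |W(D_5)| = 1920.

λ_j+ρ reflected into Ā_5 (⟨·,θ^∨⟩≤5); 5-tuples as given:

  1: (1, 3, 0, 0, 0) · 2: (0, 0, 0, 0, 1) · 3: (1, 3, 0, 0, 0) · 4: (0, 0, 1, 0, 1) · 5: (0, 0, 0, 0, 1) · 6: (0, 0, 0, 0, 1)

Grouping the 6 weights by Ā_5-representative: 3 linkage classes.

[[1, 3], [2, 5, 6], [4]]


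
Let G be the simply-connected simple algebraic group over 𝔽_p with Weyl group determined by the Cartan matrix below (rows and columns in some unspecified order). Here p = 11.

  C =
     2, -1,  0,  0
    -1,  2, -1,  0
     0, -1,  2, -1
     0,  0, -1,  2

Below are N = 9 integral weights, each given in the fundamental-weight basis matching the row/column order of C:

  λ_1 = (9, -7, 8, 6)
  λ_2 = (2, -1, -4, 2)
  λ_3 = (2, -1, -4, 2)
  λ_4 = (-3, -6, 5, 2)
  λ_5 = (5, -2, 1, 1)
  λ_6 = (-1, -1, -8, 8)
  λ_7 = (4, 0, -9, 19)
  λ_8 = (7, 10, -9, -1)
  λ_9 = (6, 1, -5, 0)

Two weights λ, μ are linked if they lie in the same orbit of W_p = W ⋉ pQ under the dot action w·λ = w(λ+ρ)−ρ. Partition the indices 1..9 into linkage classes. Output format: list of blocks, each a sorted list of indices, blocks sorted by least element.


Type A_4, rank 4, |W|=120; reorder rows/cols to standard.

Each λ_j+ρ reduced to Ā_11; 4-tuples below use C's row order:

  1: (5, 1, 1, 2)
  2: (0, 3, 0, 0)
  3: (0, 3, 0, 0)
  4: (5, 1, 1, 2)
  5: (5, 1, 1, 2)
  6: (7, 0, 0, 2)
  7: (5, 1, 1, 2)
  8: (0, 3, 0, 0)
  9: (5, 1, 1, 2)

The 9 indices split into 3 linkage classes (same alcove rep ⇔ same W_11-dot-orbit):

[[1, 4, 5, 7, 9], [2, 3, 8], [6]]


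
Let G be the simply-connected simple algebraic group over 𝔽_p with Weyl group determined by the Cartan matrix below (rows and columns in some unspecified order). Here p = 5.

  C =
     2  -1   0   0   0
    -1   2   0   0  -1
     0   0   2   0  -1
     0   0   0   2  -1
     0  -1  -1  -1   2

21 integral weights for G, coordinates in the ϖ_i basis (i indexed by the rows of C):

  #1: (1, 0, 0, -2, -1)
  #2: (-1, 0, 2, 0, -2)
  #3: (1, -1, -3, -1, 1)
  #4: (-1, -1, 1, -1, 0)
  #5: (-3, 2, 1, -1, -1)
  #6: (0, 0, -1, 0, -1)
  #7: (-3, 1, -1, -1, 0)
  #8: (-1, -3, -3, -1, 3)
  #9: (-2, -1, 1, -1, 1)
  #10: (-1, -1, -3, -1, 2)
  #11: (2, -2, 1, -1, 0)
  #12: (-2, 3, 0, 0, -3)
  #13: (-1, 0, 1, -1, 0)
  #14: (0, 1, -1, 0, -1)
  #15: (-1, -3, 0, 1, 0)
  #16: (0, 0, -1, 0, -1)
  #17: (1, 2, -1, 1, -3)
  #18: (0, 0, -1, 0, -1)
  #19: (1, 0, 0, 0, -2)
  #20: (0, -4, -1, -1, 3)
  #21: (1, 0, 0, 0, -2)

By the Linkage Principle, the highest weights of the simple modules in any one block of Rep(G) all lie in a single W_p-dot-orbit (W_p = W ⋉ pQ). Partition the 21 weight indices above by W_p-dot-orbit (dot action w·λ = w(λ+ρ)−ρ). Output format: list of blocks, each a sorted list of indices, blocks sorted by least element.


C ↔ D_5 under row/col permutation; |W(D_5)| = 1920.

Folding the 21 weights λ_j+ρ into Ā_5 (reps in the given 5-coord order):

  [1] (2, 0, 0, 0, 1);  [2] (0, 0, 2, 0, 1);  [3] (2, 0, 2, 0, 0);  [4] (0, 0, 2, 0, 1);  [5] (2, 0, 2, 0, 0);  [6] (1, 1, 0, 1, 0);  [7] (2, 0, 0, 0, 1);  [8] (2, 0, 2, 0, 0);  [9] (0, 0, 2, 0, 1);  [10] (0, 0, 2, 0, 1);  [11] (2, 0, 2, 0, 0);  [12] (1, 1, 1, 1, 0);  [13] (0, 0, 2, 0, 1);  [14] (1, 1, 0, 1, 0);  [15] (1, 1, 0, 1, 0);  [16] (1, 1, 0, 1, 0);  [17] (2, 0, 2, 0, 0);  [18] (1, 1, 0, 1, 0);  [19] (2, 0, 0, 0, 1);  [20] (2, 0, 0, 0, 1);  [21] (2, 0, 0, 0, 1)

Linkage partition of the 21 weights (5 classes, p=5):

[[1, 7, 19, 20, 21], [2, 4, 9, 10, 13], [3, 5, 8, 11, 17], [6, 14, 15, 16, 18], [12]]


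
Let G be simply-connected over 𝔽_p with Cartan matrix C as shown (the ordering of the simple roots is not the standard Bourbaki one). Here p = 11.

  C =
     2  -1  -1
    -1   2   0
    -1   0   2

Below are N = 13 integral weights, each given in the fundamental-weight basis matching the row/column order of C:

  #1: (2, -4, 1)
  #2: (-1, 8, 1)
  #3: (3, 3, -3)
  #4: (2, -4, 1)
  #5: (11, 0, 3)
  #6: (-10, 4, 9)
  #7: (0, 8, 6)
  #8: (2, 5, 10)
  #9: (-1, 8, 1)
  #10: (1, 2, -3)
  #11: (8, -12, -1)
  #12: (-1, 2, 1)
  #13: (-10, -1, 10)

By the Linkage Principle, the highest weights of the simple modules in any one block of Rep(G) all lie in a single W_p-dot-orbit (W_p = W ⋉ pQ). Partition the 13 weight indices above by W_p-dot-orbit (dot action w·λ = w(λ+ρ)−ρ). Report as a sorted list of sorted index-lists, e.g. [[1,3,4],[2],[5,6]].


C ↔ A_3 under row/col permutation; |W(A_3)| = 24.

Folding the 13 weights λ_j+ρ into Ā_11 (reps in the given 3-coord order):

  [1] (0, 3, 2)
  [2] (0, 9, 2)
  [3] (2, 4, 2)
  [4] (0, 3, 2)
  [5] (5, 4, 1)
  [6] (5, 4, 1)
  [7] (1, 3, 1)
  [8] (0, 3, 2)
  [9] (0, 9, 2)
  [10] (0, 3, 2)
  [11] (0, 9, 2)
  [12] (0, 3, 2)
  [13] (0, 9, 2)

Grouping the 13 weights by Ā_11-representative: 5 linkage classes.

[[1, 4, 8, 10, 12], [2, 9, 11, 13], [3], [5, 6], [7]]


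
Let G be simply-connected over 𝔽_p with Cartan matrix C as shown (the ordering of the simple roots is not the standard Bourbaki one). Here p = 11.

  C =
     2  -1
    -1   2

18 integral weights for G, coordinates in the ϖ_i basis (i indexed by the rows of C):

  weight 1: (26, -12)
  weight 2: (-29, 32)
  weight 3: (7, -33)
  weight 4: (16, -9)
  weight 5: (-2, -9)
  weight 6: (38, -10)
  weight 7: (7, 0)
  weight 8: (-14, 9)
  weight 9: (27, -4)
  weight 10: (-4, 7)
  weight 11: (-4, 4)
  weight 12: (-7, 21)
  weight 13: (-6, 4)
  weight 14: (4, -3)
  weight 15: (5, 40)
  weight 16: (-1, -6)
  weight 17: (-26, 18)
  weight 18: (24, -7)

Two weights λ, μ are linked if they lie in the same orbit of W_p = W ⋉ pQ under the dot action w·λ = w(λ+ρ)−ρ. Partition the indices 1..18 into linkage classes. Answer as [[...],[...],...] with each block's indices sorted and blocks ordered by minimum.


Type A_2, rank 2, |W|=6; reorder rows/cols to standard.

Ā_11 reps of the 18 weights (A_2, coords as presented):

    1: (5, 0)
    2: (5, 0)
    3: (8, 1)
    4: (3, 2)
    5: (8, 1)
    6: (3, 6)
    7: (8, 1)
    8: (8, 1)
    9: (3, 5)
    10: (3, 5)
    11: (3, 2)
    12: (5, 0)
    13: (5, 0)
    14: (3, 2)
    15: (3, 5)
    16: (5, 0)
    17: (3, 5)
    18: (3, 5)

The 18 indices split into 5 linkage classes (same alcove rep ⇔ same W_11-dot-orbit):

[[1, 2, 12, 13, 16], [3, 5, 7, 8], [4, 11, 14], [6], [9, 10, 15, 17, 18]]


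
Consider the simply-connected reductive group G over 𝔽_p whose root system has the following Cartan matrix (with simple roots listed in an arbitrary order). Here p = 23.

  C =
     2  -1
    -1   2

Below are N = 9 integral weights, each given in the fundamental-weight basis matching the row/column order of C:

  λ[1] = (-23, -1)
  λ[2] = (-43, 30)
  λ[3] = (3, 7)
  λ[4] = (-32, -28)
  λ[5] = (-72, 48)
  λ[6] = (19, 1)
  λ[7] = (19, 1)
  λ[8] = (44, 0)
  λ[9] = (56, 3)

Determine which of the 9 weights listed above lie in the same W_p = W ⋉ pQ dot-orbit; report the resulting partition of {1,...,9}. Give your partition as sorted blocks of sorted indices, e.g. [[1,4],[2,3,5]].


Root system A_2: the 2×2 matrix C matches after relabeling.

λ_j+ρ reflected into Ā_23 (⟨·,θ^∨⟩≤23); 2-tuples as given:

  λ_1 → (0, 22) · λ_2 → (4, 8) · λ_3 → (4, 8) · λ_4 → (4, 8) · λ_5 → (20, 2) · λ_6 → (20, 2) · λ_7 → (20, 2) · λ_8 → (0, 22) · λ_9 → (4, 8)

3 distinct reps among the 9 weights ⇒ 3 W_23-linkage classes:

[[1, 8], [2, 3, 4, 9], [5, 6, 7]]


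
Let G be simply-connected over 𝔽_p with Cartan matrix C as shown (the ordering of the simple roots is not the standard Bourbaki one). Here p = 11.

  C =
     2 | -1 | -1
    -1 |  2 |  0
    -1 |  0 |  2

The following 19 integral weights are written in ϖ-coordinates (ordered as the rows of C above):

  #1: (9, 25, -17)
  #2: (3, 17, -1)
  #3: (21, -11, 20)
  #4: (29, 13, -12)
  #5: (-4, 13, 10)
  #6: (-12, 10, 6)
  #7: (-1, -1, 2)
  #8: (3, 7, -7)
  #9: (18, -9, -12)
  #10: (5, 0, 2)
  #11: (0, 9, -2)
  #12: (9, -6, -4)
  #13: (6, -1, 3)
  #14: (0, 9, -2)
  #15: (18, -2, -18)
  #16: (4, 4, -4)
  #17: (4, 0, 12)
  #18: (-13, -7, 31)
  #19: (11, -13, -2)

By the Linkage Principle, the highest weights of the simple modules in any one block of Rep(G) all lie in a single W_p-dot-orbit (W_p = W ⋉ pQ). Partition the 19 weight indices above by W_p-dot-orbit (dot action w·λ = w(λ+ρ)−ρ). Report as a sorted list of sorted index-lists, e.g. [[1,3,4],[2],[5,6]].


Root system A_3: the 3×3 matrix C matches after relabeling.

Each λ_j+ρ reduced to Ā_11; 3-tuples below use C's row order:

  1: (2, 5, 3)
  2: (7, 0, 4)
  3: (0, 10, 1)
  4: (0, 0, 3)
  5: (0, 0, 3)
  6: (7, 0, 4)
  7: (0, 0, 3)
  8: (2, 5, 3)
  9: (0, 0, 3)
  10: (6, 1, 3)
  11: (0, 10, 1)
  12: (2, 5, 3)
  13: (7, 0, 4)
  14: (0, 10, 1)
  15: (6, 1, 3)
  16: (2, 5, 3)
  17: (2, 5, 3)
  18: (6, 1, 3)
  19: (0, 10, 1)

These 19 weights hit 5 W_11-dot-orbits; sizes (5, 3, 4, 4, 3):

[[1, 8, 12, 16, 17], [2, 6, 13], [3, 11, 14, 19], [4, 5, 7, 9], [10, 15, 18]]


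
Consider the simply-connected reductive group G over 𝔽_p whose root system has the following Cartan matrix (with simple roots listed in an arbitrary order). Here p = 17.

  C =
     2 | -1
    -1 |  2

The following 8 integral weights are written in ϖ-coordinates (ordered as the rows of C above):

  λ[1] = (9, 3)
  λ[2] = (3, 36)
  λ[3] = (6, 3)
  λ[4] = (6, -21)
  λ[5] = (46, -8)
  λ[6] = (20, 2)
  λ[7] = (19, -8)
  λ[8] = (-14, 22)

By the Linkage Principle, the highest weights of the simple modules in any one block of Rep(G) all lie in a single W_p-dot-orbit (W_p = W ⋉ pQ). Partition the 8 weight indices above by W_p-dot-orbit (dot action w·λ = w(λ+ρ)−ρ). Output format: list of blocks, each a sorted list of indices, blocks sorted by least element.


A_2 Cartan matrix, 2 simple roots permuted; ρ=(1,1).

λ_j+ρ reflected into Ā_17 (⟨·,θ^∨⟩≤17); 2-tuples as given:

  [1] (10, 4)
  [2] (10, 4)
  [3] (7, 4)
  [4] (10, 4)
  [5] (7, 4)
  [6] (10, 4)
  [7] (10, 4)
  [8] (7, 4)

2 distinct reps among the 8 weights ⇒ 2 W_17-linkage classes:

[[1, 2, 4, 6, 7], [3, 5, 8]]


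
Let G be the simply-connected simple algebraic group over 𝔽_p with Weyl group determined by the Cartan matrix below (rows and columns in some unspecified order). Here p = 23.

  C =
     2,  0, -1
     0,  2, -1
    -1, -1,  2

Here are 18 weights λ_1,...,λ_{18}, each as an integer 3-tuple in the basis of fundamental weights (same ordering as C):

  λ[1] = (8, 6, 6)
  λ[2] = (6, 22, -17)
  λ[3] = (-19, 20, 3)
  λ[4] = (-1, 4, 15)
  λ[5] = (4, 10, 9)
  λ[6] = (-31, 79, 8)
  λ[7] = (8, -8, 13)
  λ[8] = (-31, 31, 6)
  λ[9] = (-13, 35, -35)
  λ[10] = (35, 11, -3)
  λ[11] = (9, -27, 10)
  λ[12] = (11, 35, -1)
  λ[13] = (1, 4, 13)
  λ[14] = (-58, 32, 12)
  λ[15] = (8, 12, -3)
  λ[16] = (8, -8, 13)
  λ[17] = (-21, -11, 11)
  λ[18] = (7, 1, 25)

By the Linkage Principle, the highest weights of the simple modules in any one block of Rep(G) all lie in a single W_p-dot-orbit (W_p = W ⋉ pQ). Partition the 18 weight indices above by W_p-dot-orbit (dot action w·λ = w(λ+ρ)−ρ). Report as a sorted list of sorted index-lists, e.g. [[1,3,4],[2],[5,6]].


Type A_3, rank 3, |W|=24; reorder rows/cols to standard.

Each λ_j+ρ reduced to Ā_23; 3-tuples below use C's row order:

  1: (9, 7, 7);  2: (9, 7, 7);  3: (2, 5, 14);  4: (0, 5, 16);  5: (2, 8, 10);  6: (7, 11, 2);  7: (9, 7, 7);  8: (9, 7, 7);  9: (0, 2, 11);  10: (0, 2, 11);  11: (2, 8, 10);  12: (0, 2, 11);  13: (2, 5, 14);  14: (0, 2, 11);  15: (7, 11, 2);  16: (9, 7, 7);  17: (2, 8, 10);  18: (2, 8, 10)

Partition of {1..18} into 6 W_23-dot-orbits:

[[1, 2, 7, 8, 16], [3, 13], [4], [5, 11, 17, 18], [6, 15], [9, 10, 12, 14]]


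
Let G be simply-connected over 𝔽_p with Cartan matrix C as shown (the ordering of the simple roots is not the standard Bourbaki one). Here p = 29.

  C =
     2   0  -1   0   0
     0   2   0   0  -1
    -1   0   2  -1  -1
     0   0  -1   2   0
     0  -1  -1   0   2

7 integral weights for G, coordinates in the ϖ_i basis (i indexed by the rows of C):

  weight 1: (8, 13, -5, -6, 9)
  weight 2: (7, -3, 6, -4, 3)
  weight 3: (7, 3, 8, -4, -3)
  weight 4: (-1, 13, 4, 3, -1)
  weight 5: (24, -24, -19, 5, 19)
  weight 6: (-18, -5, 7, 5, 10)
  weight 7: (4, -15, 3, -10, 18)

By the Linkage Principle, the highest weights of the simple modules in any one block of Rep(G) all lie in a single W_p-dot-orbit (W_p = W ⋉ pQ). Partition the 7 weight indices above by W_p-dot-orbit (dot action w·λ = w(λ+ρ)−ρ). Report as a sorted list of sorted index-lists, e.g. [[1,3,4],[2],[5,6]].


Dynkin diagram of C (from the 8 off-diagonal −1 entries): D_5.

Each λ_j+ρ reduced to Ā_29; 5-tuples below use C's row order:

    1: (0, 14, 5, 4, 0)
    2: (8, 2, 4, 3, 2)
    3: (8, 2, 4, 3, 2)
    4: (0, 14, 5, 4, 0)
    5: (8, 2, 4, 3, 2)
    6: (8, 2, 4, 3, 2)
    7: (0, 14, 5, 4, 0)

2 distinct reps among the 7 weights ⇒ 2 W_29-linkage classes:

[[1, 4, 7], [2, 3, 5, 6]]


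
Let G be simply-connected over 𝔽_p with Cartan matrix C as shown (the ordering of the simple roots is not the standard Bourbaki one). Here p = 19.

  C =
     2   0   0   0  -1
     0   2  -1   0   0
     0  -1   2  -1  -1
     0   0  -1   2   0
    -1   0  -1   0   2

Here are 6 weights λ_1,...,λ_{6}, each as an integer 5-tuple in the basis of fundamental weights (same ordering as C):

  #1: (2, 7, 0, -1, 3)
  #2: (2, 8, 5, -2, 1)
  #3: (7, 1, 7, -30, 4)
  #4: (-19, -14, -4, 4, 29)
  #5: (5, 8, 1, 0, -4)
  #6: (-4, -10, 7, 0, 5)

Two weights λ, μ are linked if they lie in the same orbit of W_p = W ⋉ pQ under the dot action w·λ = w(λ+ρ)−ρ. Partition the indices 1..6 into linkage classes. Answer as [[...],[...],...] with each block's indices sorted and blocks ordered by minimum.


C ↔ D_5 under row/col permutation; |W(D_5)| = 1920.

Alcove-folded reps (p=19, 6 weights, presented ϖ-order):

    1: (3, 8, 1, 0, 2)
    2: (3, 8, 1, 0, 2)
    3: (2, 3, 2, 4, 0)
    4: (3, 8, 1, 0, 2)
    5: (3, 8, 1, 0, 2)
    6: (3, 8, 1, 0, 2)

Grouping the 6 weights by Ā_19-representative: 2 linkage classes.

[[1, 2, 4, 5, 6], [3]]


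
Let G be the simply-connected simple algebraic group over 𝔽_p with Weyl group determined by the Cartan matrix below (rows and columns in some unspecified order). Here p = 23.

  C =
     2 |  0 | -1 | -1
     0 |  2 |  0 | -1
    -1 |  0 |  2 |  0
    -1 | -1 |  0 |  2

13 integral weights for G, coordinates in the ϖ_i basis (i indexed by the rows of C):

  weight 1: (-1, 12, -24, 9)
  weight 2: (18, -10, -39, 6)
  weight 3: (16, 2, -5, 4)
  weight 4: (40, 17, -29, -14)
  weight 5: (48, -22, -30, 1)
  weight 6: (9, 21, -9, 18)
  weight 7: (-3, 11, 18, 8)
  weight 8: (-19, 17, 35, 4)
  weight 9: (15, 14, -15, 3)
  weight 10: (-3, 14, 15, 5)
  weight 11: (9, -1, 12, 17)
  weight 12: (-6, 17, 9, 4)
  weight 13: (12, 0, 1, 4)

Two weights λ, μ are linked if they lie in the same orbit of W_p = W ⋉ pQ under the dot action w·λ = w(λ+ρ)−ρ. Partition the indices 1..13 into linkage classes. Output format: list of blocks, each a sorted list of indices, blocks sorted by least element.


Type A_4, rank 4, |W|=120; reorder rows/cols to standard.

Folding the 13 weights λ_j+ρ into Ā_23 (reps in the given 4-coord order):

  [1] (10, 0, 0, 13)
  [2] (2, 3, 2, 4)
  [3] (13, 1, 2, 5)
  [4] (5, 13, 0, 0)
  [5] (1, 16, 2, 1)
  [6] (13, 1, 2, 5)
  [7] (2, 3, 2, 4)
  [8] (5, 13, 0, 0)
  [9] (2, 3, 2, 4)
  [10] (2, 3, 2, 4)
  [11] (5, 13, 0, 0)
  [12] (5, 13, 0, 0)
  [13] (13, 1, 2, 5)

The 13 indices split into 5 linkage classes (same alcove rep ⇔ same W_23-dot-orbit):

[[1], [2, 7, 9, 10], [3, 6, 13], [4, 8, 11, 12], [5]]


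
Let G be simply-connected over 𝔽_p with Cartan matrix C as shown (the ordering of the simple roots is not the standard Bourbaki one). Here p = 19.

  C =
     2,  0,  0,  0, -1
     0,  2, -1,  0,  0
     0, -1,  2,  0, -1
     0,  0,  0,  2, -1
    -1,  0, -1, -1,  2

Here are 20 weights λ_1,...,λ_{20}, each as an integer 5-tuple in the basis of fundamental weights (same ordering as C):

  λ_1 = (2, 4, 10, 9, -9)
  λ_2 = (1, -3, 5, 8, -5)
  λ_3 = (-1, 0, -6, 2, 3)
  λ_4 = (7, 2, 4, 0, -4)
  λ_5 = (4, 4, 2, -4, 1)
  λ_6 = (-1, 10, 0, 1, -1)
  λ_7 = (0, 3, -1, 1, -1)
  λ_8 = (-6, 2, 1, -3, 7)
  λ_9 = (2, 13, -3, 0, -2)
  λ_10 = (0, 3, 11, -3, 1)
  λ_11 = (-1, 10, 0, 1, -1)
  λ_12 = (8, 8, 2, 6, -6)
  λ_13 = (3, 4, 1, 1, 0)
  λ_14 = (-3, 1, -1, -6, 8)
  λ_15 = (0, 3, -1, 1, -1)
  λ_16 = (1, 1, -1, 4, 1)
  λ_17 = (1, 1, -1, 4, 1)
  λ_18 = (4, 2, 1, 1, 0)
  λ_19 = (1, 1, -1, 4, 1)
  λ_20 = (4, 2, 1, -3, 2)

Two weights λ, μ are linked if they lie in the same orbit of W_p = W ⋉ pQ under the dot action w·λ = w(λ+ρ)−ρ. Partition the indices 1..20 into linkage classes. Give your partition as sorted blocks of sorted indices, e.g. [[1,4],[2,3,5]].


Dynkin diagram of C (from the 8 off-diagonal −1 entries): D_5.

λ_j+ρ reflected into Ā_19 (⟨·,θ^∨⟩≤19); 5-tuples as given:

  λ_1+ρ ↦ (5, 3, 2, 2, 1);  λ_2+ρ ↦ (2, 2, 0, 5, 2);  λ_3+ρ ↦ (1, 4, 0, 2, 0);  λ_4+ρ ↦ (5, 3, 2, 2, 1);  λ_5+ρ ↦ (4, 5, 2, 2, 1);  λ_6+ρ ↦ (0, 11, 1, 2, 0);  λ_7+ρ ↦ (1, 4, 0, 2, 0);  λ_8+ρ ↦ (5, 3, 2, 2, 1);  λ_9+ρ ↦ (0, 11, 1, 2, 0);  λ_10+ρ ↦ (1, 4, 0, 2, 0);  λ_11+ρ ↦ (0, 11, 1, 2, 0);  λ_12+ρ ↦ (4, 5, 2, 2, 1);  λ_13+ρ ↦ (4, 5, 2, 2, 1);  λ_14+ρ ↦ (2, 2, 0, 5, 2);  λ_15+ρ ↦ (1, 4, 0, 2, 0);  λ_16+ρ ↦ (2, 2, 0, 5, 2);  λ_17+ρ ↦ (2, 2, 0, 5, 2);  λ_18+ρ ↦ (5, 3, 2, 2, 1);  λ_19+ρ ↦ (2, 2, 0, 5, 2);  λ_20+ρ ↦ (5, 3, 2, 2, 1)

Grouping the 20 weights by Ā_19-representative: 5 linkage classes.

[[1, 4, 8, 18, 20], [2, 14, 16, 17, 19], [3, 7, 10, 15], [5, 12, 13], [6, 9, 11]]


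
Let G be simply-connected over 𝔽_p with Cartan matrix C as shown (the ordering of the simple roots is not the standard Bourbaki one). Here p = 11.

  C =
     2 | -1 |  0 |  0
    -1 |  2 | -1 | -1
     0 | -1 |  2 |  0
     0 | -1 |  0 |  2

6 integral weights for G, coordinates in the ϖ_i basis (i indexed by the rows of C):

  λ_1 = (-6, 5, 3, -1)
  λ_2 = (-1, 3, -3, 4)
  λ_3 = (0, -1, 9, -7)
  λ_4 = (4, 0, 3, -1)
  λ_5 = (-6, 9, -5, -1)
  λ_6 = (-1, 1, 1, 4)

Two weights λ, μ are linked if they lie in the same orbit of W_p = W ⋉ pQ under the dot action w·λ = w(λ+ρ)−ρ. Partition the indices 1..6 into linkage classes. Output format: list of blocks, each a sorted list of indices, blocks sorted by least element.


Root system D_4: the 4×4 matrix C matches after relabeling.

Folding the 6 weights λ_j+ρ into Ā_11 (reps in the given 4-coord order):

  1: (5, 1, 4, 0);  2: (0, 2, 2, 5);  3: (5, 1, 4, 0);  4: (5, 1, 4, 0);  5: (5, 1, 4, 0);  6: (0, 2, 2, 5)

Grouping the 6 weights by Ā_11-representative: 2 linkage classes.

[[1, 3, 4, 5], [2, 6]]


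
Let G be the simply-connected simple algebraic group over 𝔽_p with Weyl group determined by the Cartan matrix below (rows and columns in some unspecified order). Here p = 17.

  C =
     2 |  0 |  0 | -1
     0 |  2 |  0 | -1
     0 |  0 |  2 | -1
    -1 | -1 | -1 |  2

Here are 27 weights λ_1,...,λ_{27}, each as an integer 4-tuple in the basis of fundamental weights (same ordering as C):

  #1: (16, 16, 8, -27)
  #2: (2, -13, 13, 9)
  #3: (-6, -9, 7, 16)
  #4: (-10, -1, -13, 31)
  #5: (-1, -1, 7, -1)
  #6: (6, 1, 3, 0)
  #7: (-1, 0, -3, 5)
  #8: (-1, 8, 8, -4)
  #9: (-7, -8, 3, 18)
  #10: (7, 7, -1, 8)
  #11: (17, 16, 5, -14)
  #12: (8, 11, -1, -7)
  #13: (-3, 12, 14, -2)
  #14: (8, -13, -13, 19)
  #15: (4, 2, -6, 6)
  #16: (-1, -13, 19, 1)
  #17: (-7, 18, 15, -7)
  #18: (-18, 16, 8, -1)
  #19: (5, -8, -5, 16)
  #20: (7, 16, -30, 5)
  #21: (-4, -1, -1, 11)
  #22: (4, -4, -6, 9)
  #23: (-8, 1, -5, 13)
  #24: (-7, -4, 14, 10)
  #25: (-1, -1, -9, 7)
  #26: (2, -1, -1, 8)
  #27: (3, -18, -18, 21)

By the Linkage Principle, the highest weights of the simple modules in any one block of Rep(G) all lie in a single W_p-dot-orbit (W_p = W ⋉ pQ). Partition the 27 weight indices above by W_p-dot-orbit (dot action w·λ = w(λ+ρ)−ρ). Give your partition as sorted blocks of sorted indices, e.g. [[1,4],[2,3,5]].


Root system D_4: the 4×4 matrix C matches after relabeling.

W_17-reps of the 27 weights in Ā_17 (same 4-coord order as C):

  1: (0, 0, 8, 0) · 2: (7, 2, 4, 1) · 3: (3, 0, 0, 5) · 4: (3, 6, 6, 0) · 5: (0, 0, 8, 0) · 6: (7, 2, 4, 1) · 7: (0, 1, 2, 4) · 8: (3, 6, 6, 0) · 9: (0, 1, 2, 4) · 10: (0, 0, 8, 0) · 11: (0, 1, 2, 4) · 12: (3, 6, 6, 0) · 13: (7, 2, 4, 1) · 14: (3, 0, 0, 5) · 15: (5, 3, 5, 2) · 16: (5, 3, 5, 2) · 17: (0, 1, 2, 4) · 18: (0, 0, 8, 0) · 19: (0, 1, 2, 4) · 20: (3, 6, 6, 0) · 21: (3, 0, 0, 5) · 22: (5, 3, 5, 2) · 23: (7, 2, 4, 1) · 24: (3, 6, 6, 0) · 25: (0, 0, 8, 0) · 26: (3, 0, 0, 5) · 27: (3, 0, 0, 5)

Grouping the 27 weights by Ā_17-representative: 6 linkage classes.

[[1, 5, 10, 18, 25], [2, 6, 13, 23], [3, 14, 21, 26, 27], [4, 8, 12, 20, 24], [7, 9, 11, 17, 19], [15, 16, 22]]


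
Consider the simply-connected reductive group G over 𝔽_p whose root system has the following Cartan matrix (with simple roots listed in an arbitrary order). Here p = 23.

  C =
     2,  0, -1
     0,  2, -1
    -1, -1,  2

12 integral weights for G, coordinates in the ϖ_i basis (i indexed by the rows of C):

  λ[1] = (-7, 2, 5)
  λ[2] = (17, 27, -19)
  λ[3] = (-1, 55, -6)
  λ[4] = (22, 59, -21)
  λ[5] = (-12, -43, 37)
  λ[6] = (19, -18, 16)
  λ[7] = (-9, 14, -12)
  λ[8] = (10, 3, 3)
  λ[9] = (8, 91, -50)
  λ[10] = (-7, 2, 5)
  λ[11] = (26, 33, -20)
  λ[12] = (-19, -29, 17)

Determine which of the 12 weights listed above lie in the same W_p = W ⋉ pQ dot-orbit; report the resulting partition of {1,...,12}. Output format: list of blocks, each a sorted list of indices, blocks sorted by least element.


Dynkin diagram of C (from the 4 off-diagonal −1 entries): A_3.

W_23-reps of the 12 weights in Ā_23 (same 3-coord order as C):

  [1] (6, 3, 0) · [2] (5, 5, 13) · [3] (5, 5, 13) · [4] (6, 3, 0) · [5] (11, 4, 4) · [6] (6, 3, 0) · [7] (11, 4, 4) · [8] (11, 4, 4) · [9] (6, 3, 0) · [10] (6, 3, 0) · [11] (11, 4, 4) · [12] (5, 5, 13)

The 12 indices split into 3 linkage classes (same alcove rep ⇔ same W_23-dot-orbit):

[[1, 4, 6, 9, 10], [2, 3, 12], [5, 7, 8, 11]]


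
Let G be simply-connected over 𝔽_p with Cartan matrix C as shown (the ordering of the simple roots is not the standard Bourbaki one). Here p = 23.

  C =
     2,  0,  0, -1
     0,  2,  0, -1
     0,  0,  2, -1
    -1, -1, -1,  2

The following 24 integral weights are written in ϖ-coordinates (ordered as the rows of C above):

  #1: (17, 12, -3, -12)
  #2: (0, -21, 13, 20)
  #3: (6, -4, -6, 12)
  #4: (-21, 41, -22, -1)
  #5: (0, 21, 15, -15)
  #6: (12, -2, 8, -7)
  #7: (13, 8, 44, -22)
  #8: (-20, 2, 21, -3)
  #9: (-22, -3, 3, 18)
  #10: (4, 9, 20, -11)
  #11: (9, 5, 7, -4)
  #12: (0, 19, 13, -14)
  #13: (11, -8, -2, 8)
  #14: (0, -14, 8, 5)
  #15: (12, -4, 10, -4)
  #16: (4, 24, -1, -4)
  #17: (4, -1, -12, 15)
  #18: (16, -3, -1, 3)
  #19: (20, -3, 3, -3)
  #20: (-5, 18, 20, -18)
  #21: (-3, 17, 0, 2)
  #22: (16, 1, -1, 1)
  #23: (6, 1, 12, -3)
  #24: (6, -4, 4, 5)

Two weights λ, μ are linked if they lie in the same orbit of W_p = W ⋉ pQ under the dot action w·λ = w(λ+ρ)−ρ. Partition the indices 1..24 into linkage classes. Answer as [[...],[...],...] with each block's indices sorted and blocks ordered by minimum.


C ↔ D_4 under row/col permutation; |W(D_4)| = 192.

Ā_23 reps of the 24 weights (D_4, coords as presented):

    1: (5, 0, 11, 2)
    2: (12, 7, 1, 1)
    3: (7, 3, 5, 3)
    4: (2, 18, 1, 1)
    5: (12, 7, 1, 1)
    6: (6, 6, 2, 1)
    7: (12, 7, 1, 1)
    8: (2, 18, 1, 1)
    9: (17, 2, 0, 2)
    10: (5, 0, 11, 2)
    11: (7, 3, 5, 3)
    12: (12, 7, 1, 1)
    13: (12, 7, 1, 1)
    14: (6, 6, 2, 1)
    15: (7, 3, 5, 3)
    16: (2, 18, 1, 1)
    17: (5, 0, 11, 2)
    18: (17, 2, 0, 2)
    19: (17, 2, 0, 2)
    20: (17, 2, 0, 2)
    21: (2, 18, 1, 1)
    22: (17, 2, 0, 2)
    23: (5, 0, 11, 2)
    24: (7, 3, 5, 3)

6 distinct reps among the 24 weights ⇒ 6 W_23-linkage classes:

[[1, 10, 17, 23], [2, 5, 7, 12, 13], [3, 11, 15, 24], [4, 8, 16, 21], [6, 14], [9, 18, 19, 20, 22]]


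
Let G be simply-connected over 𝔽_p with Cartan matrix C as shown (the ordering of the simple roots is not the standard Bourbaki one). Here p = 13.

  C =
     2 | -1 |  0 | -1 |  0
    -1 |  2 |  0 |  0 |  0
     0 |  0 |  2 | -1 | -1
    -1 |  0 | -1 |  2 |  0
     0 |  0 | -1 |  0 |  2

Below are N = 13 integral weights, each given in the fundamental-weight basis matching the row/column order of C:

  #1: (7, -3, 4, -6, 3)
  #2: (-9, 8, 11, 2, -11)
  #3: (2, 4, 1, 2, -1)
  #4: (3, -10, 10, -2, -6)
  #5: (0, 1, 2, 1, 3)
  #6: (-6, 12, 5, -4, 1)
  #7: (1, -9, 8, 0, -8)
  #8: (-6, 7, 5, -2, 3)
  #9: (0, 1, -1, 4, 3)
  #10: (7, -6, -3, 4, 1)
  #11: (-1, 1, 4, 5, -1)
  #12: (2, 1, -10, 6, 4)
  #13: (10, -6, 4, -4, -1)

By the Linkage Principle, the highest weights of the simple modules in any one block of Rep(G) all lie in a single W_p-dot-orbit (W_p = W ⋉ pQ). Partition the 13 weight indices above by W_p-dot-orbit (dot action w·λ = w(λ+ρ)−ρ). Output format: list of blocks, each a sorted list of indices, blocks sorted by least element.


Dynkin diagram of C (from the 8 off-diagonal −1 entries): A_5.

Ā_13 reps of the 13 weights (A_5, coords as presented):

  [1] (1, 2, 0, 5, 4) · [2] (1, 2, 3, 2, 4) · [3] (3, 5, 2, 3, 0) · [4] (1, 2, 0, 5, 4) · [5] (1, 2, 3, 2, 4) · [6] (3, 5, 2, 3, 0) · [7] (1, 2, 3, 2, 4) · [8] (1, 2, 0, 5, 4) · [9] (1, 2, 0, 5, 4) · [10] (3, 5, 2, 3, 0) · [11] (0, 2, 5, 6, 0) · [12] (1, 2, 3, 2, 4) · [13] (3, 5, 2, 3, 0)

The 13 indices split into 4 linkage classes (same alcove rep ⇔ same W_13-dot-orbit):

[[1, 4, 8, 9], [2, 5, 7, 12], [3, 6, 10, 13], [11]]


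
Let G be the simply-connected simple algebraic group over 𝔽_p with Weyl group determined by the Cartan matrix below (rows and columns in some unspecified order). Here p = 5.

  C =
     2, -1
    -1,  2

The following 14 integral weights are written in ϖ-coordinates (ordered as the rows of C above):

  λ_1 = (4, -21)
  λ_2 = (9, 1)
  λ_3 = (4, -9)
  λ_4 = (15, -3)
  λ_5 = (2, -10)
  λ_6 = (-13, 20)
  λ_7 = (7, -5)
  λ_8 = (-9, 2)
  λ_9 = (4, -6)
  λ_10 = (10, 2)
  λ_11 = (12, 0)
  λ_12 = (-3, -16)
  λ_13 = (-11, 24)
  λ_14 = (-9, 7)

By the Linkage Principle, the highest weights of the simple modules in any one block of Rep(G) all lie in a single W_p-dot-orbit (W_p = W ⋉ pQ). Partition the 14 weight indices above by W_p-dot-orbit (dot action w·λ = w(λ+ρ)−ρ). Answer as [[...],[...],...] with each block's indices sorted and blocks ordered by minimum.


C ↔ A_2 under row/col permutation; |W(A_2)| = 6.

Alcove-folded reps (p=5, 14 weights, presented ϖ-order):

    λ_1+ρ ↦ (0, 5)
    λ_2+ρ ↦ (2, 3)
    λ_3+ρ ↦ (0, 2)
    λ_4+ρ ↦ (1, 1)
    λ_5+ρ ↦ (1, 1)
    λ_6+ρ ↦ (1, 1)
    λ_7+ρ ↦ (1, 1)
    λ_8+ρ ↦ (0, 2)
    λ_9+ρ ↦ (0, 5)
    λ_10+ρ ↦ (3, 1)
    λ_11+ρ ↦ (1, 1)
    λ_12+ρ ↦ (0, 2)
    λ_13+ρ ↦ (0, 5)
    λ_14+ρ ↦ (2, 3)

5 distinct reps among the 14 weights ⇒ 5 W_5-linkage classes:

[[1, 9, 13], [2, 14], [3, 8, 12], [4, 5, 6, 7, 11], [10]]


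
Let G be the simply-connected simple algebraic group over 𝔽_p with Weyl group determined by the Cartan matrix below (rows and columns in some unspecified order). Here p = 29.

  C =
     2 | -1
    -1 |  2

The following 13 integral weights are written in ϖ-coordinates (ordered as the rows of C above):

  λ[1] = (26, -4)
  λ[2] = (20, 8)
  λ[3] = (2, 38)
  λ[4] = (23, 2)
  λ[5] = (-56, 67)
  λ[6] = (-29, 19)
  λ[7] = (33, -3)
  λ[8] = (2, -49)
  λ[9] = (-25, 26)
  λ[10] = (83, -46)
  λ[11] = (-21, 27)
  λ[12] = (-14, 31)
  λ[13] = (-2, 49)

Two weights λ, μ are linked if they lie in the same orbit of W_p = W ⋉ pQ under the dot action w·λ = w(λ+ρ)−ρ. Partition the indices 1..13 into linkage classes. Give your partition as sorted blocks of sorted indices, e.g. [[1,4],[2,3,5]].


Type A_2, rank 2, |W|=6; reorder rows/cols to standard.

λ_j+ρ reflected into Ā_29 (⟨·,θ^∨⟩≤29); 2-tuples as given:

  [1] (24, 3)
  [2] (20, 8)
  [3] (10, 16)
  [4] (24, 3)
  [5] (10, 16)
  [6] (20, 8)
  [7] (24, 3)
  [8] (10, 16)
  [9] (24, 3)
  [10] (10, 16)
  [11] (20, 8)
  [12] (10, 16)
  [13] (20, 8)

Linkage partition of the 13 weights (3 classes, p=29):

[[1, 4, 7, 9], [2, 6, 11, 13], [3, 5, 8, 10, 12]]


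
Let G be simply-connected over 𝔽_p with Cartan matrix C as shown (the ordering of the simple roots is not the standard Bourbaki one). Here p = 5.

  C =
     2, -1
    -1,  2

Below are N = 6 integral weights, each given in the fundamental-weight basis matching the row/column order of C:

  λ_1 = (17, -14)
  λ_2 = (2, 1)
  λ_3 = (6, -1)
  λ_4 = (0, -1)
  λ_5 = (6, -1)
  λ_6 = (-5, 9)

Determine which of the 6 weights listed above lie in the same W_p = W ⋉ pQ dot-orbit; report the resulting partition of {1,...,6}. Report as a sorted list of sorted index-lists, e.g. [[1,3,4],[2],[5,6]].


Cartan matrix: type A_2 (|W|=6); un-permuting the 2 rows.

Folding the 6 weights λ_j+ρ into Ā_5 (reps in the given 2-coord order):

  1: (3, 2) · 2: (3, 2) · 3: (3, 2) · 4: (1, 0) · 5: (3, 2) · 6: (1, 0)

These 6 weights hit 2 W_5-dot-orbits; sizes (4, 2):

[[1, 2, 3, 5], [4, 6]]


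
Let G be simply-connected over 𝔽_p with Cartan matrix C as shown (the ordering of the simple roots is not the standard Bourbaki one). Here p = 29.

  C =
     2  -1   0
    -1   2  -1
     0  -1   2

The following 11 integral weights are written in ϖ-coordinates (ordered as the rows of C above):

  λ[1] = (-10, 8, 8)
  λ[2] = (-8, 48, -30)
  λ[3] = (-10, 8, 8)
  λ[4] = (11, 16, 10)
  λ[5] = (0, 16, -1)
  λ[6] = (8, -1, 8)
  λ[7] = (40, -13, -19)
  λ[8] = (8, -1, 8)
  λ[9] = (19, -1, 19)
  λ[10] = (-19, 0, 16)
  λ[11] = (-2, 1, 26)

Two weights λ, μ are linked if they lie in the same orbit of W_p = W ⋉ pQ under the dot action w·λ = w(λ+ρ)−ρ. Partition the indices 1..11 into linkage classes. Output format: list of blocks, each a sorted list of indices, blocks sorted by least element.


Type A_3, rank 3, |W|=24; reorder rows/cols to standard.

λ_j+ρ reflected into Ā_29 (⟨·,θ^∨⟩≤29); 3-tuples as given:

  λ_1 → (9, 0, 9)
  λ_2 → (13, 0, 9)
  λ_3 → (9, 0, 9)
  λ_4 → (1, 17, 0)
  λ_5 → (1, 17, 0)
  λ_6 → (9, 0, 9)
  λ_7 → (1, 17, 0)
  λ_8 → (9, 0, 9)
  λ_9 → (9, 0, 9)
  λ_10 → (1, 17, 0)
  λ_11 → (1, 1, 27)

Partition of {1..11} into 4 W_29-dot-orbits:

[[1, 3, 6, 8, 9], [2], [4, 5, 7, 10], [11]]


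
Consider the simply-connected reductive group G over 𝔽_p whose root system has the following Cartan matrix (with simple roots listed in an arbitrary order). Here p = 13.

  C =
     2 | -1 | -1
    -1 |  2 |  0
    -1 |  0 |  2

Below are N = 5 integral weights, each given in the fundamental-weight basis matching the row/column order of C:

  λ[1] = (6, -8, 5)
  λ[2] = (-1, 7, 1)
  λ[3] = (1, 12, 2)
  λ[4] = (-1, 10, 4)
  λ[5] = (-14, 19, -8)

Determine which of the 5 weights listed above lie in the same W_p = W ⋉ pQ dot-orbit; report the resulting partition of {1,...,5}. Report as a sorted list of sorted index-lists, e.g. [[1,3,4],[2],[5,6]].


Dynkin diagram of C (from the 4 off-diagonal −1 entries): A_3.

Each λ_j+ρ reduced to Ā_13; 3-tuples below use C's row order:

    [1] (0, 7, 6)
    [2] (0, 8, 2)
    [3] (0, 8, 2)
    [4] (0, 8, 2)
    [5] (0, 7, 6)

Grouping the 5 weights by Ā_13-representative: 2 linkage classes.

[[1, 5], [2, 3, 4]]


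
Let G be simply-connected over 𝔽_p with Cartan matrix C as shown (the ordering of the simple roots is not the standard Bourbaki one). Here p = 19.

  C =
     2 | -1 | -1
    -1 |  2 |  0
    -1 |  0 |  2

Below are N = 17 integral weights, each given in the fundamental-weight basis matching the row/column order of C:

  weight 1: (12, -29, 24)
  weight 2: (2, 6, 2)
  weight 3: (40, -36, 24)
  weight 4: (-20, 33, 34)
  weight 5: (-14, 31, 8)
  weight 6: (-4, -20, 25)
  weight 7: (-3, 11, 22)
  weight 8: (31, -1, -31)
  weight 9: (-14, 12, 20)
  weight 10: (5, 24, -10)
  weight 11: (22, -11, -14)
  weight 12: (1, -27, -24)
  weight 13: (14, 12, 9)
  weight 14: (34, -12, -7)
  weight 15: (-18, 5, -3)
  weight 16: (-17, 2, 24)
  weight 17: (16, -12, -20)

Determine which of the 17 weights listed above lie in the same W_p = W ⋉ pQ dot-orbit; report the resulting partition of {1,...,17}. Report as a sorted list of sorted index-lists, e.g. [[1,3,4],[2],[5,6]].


Type A_3, rank 3, |W|=24; reorder rows/cols to standard.

λ_j+ρ reflected into Ā_19 (⟨·,θ^∨⟩≤19); 3-tuples as given:

  1: (0, 6, 9)
  2: (3, 7, 3)
  3: (3, 7, 3)
  4: (12, 4, 3)
  5: (0, 6, 9)
  6: (12, 4, 3)
  7: (2, 2, 5)
  8: (11, 2, 6)
  9: (11, 2, 6)
  10: (3, 7, 3)
  11: (0, 6, 9)
  12: (2, 2, 5)
  13: (0, 6, 9)
  14: (3, 5, 10)
  15: (11, 2, 6)
  16: (3, 7, 3)
  17: (11, 2, 6)

Grouping the 17 weights by Ā_19-representative: 6 linkage classes.

[[1, 5, 11, 13], [2, 3, 10, 16], [4, 6], [7, 12], [8, 9, 15, 17], [14]]


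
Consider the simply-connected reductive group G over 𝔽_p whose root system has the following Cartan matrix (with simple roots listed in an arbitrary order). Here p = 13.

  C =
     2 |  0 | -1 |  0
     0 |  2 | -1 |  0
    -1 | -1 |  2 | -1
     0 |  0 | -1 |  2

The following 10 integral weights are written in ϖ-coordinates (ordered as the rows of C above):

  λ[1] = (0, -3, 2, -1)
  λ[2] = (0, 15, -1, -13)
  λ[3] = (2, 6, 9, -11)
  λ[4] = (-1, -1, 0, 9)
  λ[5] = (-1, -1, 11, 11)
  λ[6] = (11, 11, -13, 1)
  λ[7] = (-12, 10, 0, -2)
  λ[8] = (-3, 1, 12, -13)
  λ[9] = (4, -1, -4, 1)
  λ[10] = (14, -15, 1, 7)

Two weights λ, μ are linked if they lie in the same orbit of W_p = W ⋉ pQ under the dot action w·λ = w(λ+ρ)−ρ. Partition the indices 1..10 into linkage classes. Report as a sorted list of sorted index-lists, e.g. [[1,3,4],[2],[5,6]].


Dynkin diagram of C (from the 6 off-diagonal −1 entries): D_4.

Alcove-folded reps (p=13, 10 weights, presented ϖ-order):

  [1] (1, 2, 1, 0)
  [2] (8, 1, 0, 3)
  [3] (4, 0, 3, 3)
  [4] (0, 0, 1, 10)
  [5] (0, 0, 1, 10)
  [6] (0, 0, 1, 10)
  [7] (0, 0, 1, 10)
  [8] (0, 0, 1, 10)
  [9] (1, 2, 1, 0)
  [10] (1, 2, 1, 0)

Linkage partition of the 10 weights (4 classes, p=13):

[[1, 9, 10], [2], [3], [4, 5, 6, 7, 8]]


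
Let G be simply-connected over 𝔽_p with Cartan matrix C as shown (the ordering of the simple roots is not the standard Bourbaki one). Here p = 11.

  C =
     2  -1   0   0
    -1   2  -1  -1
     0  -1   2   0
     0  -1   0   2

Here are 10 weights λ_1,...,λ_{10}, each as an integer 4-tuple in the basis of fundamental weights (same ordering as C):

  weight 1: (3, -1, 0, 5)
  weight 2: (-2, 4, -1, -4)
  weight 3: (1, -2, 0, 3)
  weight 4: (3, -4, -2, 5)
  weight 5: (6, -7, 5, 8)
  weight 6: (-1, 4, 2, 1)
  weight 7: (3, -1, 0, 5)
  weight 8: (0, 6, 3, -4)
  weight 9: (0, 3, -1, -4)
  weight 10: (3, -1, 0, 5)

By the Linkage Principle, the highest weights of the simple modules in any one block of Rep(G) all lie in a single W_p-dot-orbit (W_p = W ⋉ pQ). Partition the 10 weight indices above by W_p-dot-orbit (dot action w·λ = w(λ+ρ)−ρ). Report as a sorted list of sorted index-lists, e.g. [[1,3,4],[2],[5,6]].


Root system D_4: the 4×4 matrix C matches after relabeling.

Folding the 10 weights λ_j+ρ into Ā_11 (reps in the given 4-coord order):

  λ_1 → (4, 0, 1, 6);  λ_2 → (1, 1, 0, 3);  λ_3 → (1, 1, 0, 3);  λ_4 → (0, 1, 3, 2);  λ_5 → (1, 1, 0, 3);  λ_6 → (0, 1, 3, 2);  λ_7 → (4, 0, 1, 6);  λ_8 → (0, 1, 3, 2);  λ_9 → (1, 1, 0, 3);  λ_10 → (4, 0, 1, 6)

The 10 indices split into 3 linkage classes (same alcove rep ⇔ same W_11-dot-orbit):

[[1, 7, 10], [2, 3, 5, 9], [4, 6, 8]]


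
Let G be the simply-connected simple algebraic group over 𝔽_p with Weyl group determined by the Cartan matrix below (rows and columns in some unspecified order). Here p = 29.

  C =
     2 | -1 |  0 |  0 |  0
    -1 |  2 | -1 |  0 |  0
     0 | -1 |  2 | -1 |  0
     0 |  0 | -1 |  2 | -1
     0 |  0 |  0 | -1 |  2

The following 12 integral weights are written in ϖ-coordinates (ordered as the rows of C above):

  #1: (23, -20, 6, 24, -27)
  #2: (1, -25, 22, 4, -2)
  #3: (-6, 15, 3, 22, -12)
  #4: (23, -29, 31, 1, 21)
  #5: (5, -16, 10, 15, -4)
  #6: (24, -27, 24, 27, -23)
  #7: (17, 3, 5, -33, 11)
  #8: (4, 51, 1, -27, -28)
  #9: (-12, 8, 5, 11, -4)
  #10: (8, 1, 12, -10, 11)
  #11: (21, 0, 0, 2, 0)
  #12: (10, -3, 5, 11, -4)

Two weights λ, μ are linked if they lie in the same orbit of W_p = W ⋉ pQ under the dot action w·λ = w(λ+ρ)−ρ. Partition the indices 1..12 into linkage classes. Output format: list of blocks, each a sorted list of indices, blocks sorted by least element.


A_5 Cartan matrix, 5 simple roots permuted; ρ=(1,1,1,1,1).

λ_j+ρ reflected into Ā_29 (⟨·,θ^∨⟩≤29); 5-tuples as given:

    λ_1+ρ ↦ (3, 3, 1, 12, 5)
    λ_2+ρ ↦ (22, 1, 1, 3, 1)
    λ_3+ρ ↦ (9, 2, 4, 9, 3)
    λ_4+ρ ↦ (22, 1, 1, 3, 1)
    λ_5+ρ ↦ (9, 2, 4, 9, 3)
    λ_6+ρ ↦ (22, 1, 1, 3, 1)
    λ_7+ρ ↦ (1, 8, 10, 4, 3)
    λ_8+ρ ↦ (22, 1, 1, 3, 1)
    λ_9+ρ ↦ (9, 2, 4, 9, 3)
    λ_10+ρ ↦ (9, 2, 4, 9, 3)
    λ_11+ρ ↦ (22, 1, 1, 3, 1)
    λ_12+ρ ↦ (9, 2, 4, 9, 3)

Partition of {1..12} into 4 W_29-dot-orbits:

[[1], [2, 4, 6, 8, 11], [3, 5, 9, 10, 12], [7]]


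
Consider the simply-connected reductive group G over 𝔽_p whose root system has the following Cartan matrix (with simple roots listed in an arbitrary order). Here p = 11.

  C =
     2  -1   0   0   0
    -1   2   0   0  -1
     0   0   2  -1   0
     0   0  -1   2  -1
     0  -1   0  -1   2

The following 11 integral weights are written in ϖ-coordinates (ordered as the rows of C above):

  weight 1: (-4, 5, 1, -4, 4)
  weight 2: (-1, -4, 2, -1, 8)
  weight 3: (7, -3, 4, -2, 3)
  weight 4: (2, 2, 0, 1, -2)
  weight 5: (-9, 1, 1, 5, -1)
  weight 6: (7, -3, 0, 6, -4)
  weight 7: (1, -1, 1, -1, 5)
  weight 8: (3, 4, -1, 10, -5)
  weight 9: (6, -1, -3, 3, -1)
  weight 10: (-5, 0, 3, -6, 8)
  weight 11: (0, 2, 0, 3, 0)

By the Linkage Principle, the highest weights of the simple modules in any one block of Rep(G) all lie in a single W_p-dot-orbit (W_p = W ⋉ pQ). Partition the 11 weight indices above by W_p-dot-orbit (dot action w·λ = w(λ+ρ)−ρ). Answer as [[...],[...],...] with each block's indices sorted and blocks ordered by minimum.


A_5 Cartan matrix, 5 simple roots permuted; ρ=(1,1,1,1,1).

Ā_11 reps of the 11 weights (A_5, coords as presented):

  1: (3, 3, 1, 2, 2) · 2: (2, 0, 2, 0, 6) · 3: (3, 2, 1, 1, 1) · 4: (3, 2, 1, 1, 1) · 5: (2, 0, 2, 0, 6) · 6: (3, 3, 1, 2, 2) · 7: (2, 0, 2, 0, 6) · 8: (0, 0, 4, 2, 4) · 9: (7, 0, 2, 2, 0) · 10: (1, 3, 1, 4, 1) · 11: (1, 3, 1, 4, 1)

The 11 indices split into 6 linkage classes (same alcove rep ⇔ same W_11-dot-orbit):

[[1, 6], [2, 5, 7], [3, 4], [8], [9], [10, 11]]
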